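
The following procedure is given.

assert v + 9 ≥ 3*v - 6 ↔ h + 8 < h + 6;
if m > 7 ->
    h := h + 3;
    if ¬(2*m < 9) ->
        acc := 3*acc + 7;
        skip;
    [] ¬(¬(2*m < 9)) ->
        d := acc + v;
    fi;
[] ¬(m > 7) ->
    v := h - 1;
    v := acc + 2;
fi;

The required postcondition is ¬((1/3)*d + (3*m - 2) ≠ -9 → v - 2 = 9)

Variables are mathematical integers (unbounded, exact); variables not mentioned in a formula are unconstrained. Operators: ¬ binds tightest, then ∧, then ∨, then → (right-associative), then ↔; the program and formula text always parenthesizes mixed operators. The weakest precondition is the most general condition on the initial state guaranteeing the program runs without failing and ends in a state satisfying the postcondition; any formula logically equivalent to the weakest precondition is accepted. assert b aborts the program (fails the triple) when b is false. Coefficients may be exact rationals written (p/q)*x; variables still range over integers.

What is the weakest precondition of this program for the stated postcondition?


Working backward. After the program, the postcondition ¬((1/3)*d + (3*m - 2) ≠ -9 → v - 2 = 9) must hold; in canonical form it is ¬((1/3)*d + 3*m ≠ -7 → v = 11).
Then branch requires ((¬(2*m < 9)) → (¬((1/3)*d + 3*m ≠ -7 → v = 11))) ∧ (2*m < 9 → (¬((1/3)*acc + 3*m + (1/3)*v ≠ -7 → v = 11))); else branch requires ¬((1/3)*d + 3*m ≠ -7 → acc = 9).
Before the if: (m > 7 → (((¬(2*m < 9)) → (¬((1/3)*d + 3*m ≠ -7 → v = 11))) ∧ (2*m < 9 → (¬((1/3)*acc + 3*m + (1/3)*v ≠ -7 → v = 11))))) ∧ ((¬(m > 7)) → (¬((1/3)*d + 3*m ≠ -7 → acc = 9)))
Before assert v + 9 ≥ 3*v - 6 ↔ h + 8 < h + 6: (¬(2*v ≤ 15)) ∧ (m > 7 → (((¬(2*m < 9)) → (¬((1/3)*d + 3*m ≠ -7 → v = 11))) ∧ (2*m < 9 → (¬((1/3)*acc + 3*m + (1/3)*v ≠ -7 → v = 11))))) ∧ ((¬(m > 7)) → (¬((1/3)*d + 3*m ≠ -7 → acc = 9)))
Answer: WP = (¬(2*v ≤ 15)) ∧ (m > 7 → (((¬(2*m < 9)) → (¬((1/3)*d + 3*m ≠ -7 → v = 11))) ∧ (2*m < 9 → (¬((1/3)*acc + 3*m + (1/3)*v ≠ -7 → v = 11))))) ∧ ((¬(m > 7)) → (¬((1/3)*d + 3*m ≠ -7 → acc = 9)))


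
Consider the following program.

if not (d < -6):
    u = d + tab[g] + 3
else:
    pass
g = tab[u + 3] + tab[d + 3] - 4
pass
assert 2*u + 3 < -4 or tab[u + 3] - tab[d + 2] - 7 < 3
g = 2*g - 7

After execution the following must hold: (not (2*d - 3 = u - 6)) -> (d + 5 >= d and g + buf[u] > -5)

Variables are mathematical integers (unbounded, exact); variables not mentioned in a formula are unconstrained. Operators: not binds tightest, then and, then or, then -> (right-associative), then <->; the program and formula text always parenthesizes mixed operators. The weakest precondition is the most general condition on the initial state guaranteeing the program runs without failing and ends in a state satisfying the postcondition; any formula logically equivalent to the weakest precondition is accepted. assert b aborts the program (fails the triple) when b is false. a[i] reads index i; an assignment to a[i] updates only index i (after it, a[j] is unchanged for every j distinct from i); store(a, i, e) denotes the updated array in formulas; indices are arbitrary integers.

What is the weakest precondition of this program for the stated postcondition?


Working backward. After the program, the postcondition (not (2*d - 3 = u - 6)) -> (d + 5 >= d and g + buf[u] > -5) must hold; in canonical form it is (not (2*d = u - 3)) -> buf[u] + g > -5.
Before g := 2*g - 7: (not (2*d = u - 3)) -> buf[u] + 2*g > 2
Before assert 2*u + 3 < -4 or tab[u + 3] - tab[d + 2] - 7 < 3: (2*u < -7 or tab[u + 3] < tab[d + 2] + 10) and ((not (2*d = u - 3)) -> buf[u] + 2*g > 2)
Before skip: (2*u < -7 or tab[u + 3] < tab[d + 2] + 10) and ((not (2*d = u - 3)) -> buf[u] + 2*g > 2)
Before g := tab[u + 3] + tab[d + 3] - 4: (2*u < -7 or tab[u + 3] < tab[d + 2] + 10) and ((not (2*d = u - 3)) -> buf[u] + 2*tab[d + 3] + 2*tab[u + 3] > 10)
Then branch requires (2*tab[g] + 2*d < -13 or tab[tab[g] + d + 6] < tab[d + 2] + 10) and ((not (d = tab[g])) -> buf[tab[g] + d + 3] + 2*tab[tab[g] + d + 6] + 2*tab[d + 3] > 10); else branch requires (2*u < -7 or tab[u + 3] < tab[d + 2] + 10) and ((not (2*d = u - 3)) -> buf[u] + 2*tab[d + 3] + 2*tab[u + 3] > 10).
Before the if: ((not (d < -6)) -> ((2*tab[g] + 2*d < -13 or tab[tab[g] + d + 6] < tab[d + 2] + 10) and ((not (d = tab[g])) -> buf[tab[g] + d + 3] + 2*tab[tab[g] + d + 6] + 2*tab[d + 3] > 10))) and (d < -6 -> ((2*u < -7 or tab[u + 3] < tab[d + 2] + 10) and ((not (2*d = u - 3)) -> buf[u] + 2*tab[d + 3] + 2*tab[u + 3] > 10)))
Answer: WP = ((not (d < -6)) -> ((2*tab[g] + 2*d < -13 or tab[tab[g] + d + 6] < tab[d + 2] + 10) and ((not (d = tab[g])) -> buf[tab[g] + d + 3] + 2*tab[tab[g] + d + 6] + 2*tab[d + 3] > 10))) and (d < -6 -> ((2*u < -7 or tab[u + 3] < tab[d + 2] + 10) and ((not (2*d = u - 3)) -> buf[u] + 2*tab[d + 3] + 2*tab[u + 3] > 10)))


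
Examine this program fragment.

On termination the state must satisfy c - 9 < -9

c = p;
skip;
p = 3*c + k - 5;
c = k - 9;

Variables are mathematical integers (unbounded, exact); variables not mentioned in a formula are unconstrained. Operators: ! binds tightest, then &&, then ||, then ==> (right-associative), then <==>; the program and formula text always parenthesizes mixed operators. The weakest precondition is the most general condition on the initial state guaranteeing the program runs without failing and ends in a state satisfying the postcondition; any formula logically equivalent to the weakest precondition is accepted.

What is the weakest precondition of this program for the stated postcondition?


Working backward. After the program, the postcondition c - 9 < -9 must hold; in canonical form it is c < 0.
Before c := k - 9: k < 9
Before p := 3*c + k - 5: k < 9
Before skip: k < 9
Before c := p: k < 9
Answer: WP = k < 9


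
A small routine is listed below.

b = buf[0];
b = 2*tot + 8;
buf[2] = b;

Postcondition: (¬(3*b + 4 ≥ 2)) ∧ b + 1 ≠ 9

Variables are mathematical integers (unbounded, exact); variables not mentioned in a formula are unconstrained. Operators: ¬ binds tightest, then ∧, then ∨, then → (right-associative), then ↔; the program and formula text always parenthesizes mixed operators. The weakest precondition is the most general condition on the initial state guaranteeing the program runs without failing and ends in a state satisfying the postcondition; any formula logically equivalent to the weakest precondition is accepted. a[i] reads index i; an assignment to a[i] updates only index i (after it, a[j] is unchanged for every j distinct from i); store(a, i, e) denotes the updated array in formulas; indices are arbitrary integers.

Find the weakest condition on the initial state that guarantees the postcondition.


Working backward. After the program, the postcondition (¬(3*b + 4 ≥ 2)) ∧ b + 1 ≠ 9 must hold; in canonical form it is (¬(3*b ≥ -2)) ∧ b ≠ 8.
Before buf[2] := b: (¬(3*b ≥ -2)) ∧ b ≠ 8
Before b := 2*tot + 8: (¬(6*tot ≥ -26)) ∧ 2*tot ≠ 0
Before b := buf[0]: (¬(6*tot ≥ -26)) ∧ 2*tot ≠ 0
Answer: WP = (¬(6*tot ≥ -26)) ∧ 2*tot ≠ 0


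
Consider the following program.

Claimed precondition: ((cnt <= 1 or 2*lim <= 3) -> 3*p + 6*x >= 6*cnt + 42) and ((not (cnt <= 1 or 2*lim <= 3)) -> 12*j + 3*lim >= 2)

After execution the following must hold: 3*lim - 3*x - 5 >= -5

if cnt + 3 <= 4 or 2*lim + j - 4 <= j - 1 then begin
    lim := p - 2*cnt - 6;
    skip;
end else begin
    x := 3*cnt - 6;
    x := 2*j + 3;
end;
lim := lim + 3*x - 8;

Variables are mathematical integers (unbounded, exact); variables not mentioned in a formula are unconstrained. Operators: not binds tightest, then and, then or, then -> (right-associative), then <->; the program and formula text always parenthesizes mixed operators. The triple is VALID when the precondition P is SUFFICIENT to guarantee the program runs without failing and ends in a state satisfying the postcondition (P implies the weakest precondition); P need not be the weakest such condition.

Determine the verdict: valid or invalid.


Working backward. After the program, the postcondition 3*lim - 3*x - 5 >= -5 must hold; in canonical form it is 3*lim >= 3*x.
Before lim := lim + 3*x - 8: 3*lim + 6*x >= 24
Then branch requires 3*p + 6*x >= 6*cnt + 42; else branch requires 12*j + 3*lim >= 6.
Before the if: ((cnt <= 1 or 2*lim <= 3) -> 3*p + 6*x >= 6*cnt + 42) and ((not (cnt <= 1 or 2*lim <= 3)) -> 12*j + 3*lim >= 6)
The weakest precondition is ((cnt <= 1 or 2*lim <= 3) -> 3*p + 6*x >= 6*cnt + 42) and ((not (cnt <= 1 or 2*lim <= 3)) -> 12*j + 3*lim >= 6).
Check whether ((cnt <= 1 or 2*lim <= 3) -> 3*p + 6*x >= 6*cnt + 42) and ((not (cnt <= 1 or 2*lim <= 3)) -> 12*j + 3*lim >= 2) implies it.
Countermodel: at the initial state cnt = 2, j = -1, lim = 5, p = 0, x = 0, the precondition holds but the weakest precondition fails.
Answer: invalid


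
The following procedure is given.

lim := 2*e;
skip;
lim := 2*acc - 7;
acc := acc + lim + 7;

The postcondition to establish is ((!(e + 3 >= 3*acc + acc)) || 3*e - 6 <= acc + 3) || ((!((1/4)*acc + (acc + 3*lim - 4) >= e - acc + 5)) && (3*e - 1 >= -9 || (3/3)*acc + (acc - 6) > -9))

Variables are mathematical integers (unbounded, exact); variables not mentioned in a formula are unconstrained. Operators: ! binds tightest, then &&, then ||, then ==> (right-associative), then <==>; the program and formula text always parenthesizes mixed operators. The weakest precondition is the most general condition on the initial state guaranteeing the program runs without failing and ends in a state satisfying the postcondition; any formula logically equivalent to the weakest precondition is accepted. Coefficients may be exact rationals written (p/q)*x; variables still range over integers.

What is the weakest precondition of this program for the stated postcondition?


Working backward. After the program, the postcondition ((!(e + 3 >= 3*acc + acc)) || 3*e - 6 <= acc + 3) || ((!((1/4)*acc + (acc + 3*lim - 4) >= e - acc + 5)) && (3*e - 1 >= -9 || (3/3)*acc + (acc - 6) > -9)) must hold; in canonical form it is (!(e >= 4*acc - 3)) || 3*e <= acc + 9 || ((!((9/4)*acc + 3*lim >= e + 9)) && (3*e >= -8 || 2*acc > -3)).
Before acc := acc + lim + 7: (!(e >= 4*acc + 4*lim + 25)) || 3*e <= acc + lim + 16 || ((!((9/4)*acc + (21/4)*lim >= e - 27/4)) && (3*e >= -8 || 2*acc + 2*lim > -17))
Before lim := 2*acc - 7: (!(e >= 12*acc - 3)) || 3*e <= 3*acc + 9 || ((!((51/4)*acc >= e + 30)) && (3*e >= -8 || 6*acc > -3))
Before skip: (!(e >= 12*acc - 3)) || 3*e <= 3*acc + 9 || ((!((51/4)*acc >= e + 30)) && (3*e >= -8 || 6*acc > -3))
Before lim := 2*e: (!(e >= 12*acc - 3)) || 3*e <= 3*acc + 9 || ((!((51/4)*acc >= e + 30)) && (3*e >= -8 || 6*acc > -3))
Answer: WP = (!(e >= 12*acc - 3)) || 3*e <= 3*acc + 9 || ((!((51/4)*acc >= e + 30)) && (3*e >= -8 || 6*acc > -3))


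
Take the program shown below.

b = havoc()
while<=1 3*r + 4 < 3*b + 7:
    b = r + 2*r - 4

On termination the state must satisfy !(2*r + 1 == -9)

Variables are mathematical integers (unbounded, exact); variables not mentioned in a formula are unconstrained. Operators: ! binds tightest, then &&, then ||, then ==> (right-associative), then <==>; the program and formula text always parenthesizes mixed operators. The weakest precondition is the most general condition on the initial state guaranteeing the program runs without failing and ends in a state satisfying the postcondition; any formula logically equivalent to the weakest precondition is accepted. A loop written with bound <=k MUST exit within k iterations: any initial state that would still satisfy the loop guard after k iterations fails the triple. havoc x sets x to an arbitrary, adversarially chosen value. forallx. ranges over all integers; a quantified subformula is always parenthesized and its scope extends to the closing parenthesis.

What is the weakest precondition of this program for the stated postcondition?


Working backward. After the program, the postcondition !(2*r + 1 == -9) must hold; in canonical form it is !(2*r == -10).
Before the loop (bound <=1), unroll the exhaustion recursion (WP_0 = exit-now case; WP_j = one more guarded iteration, up to j = 1):
  WP_0: (!(3*r < 3*b + 3)) && (!(2*r == -10))
  WP_1: (3*r < 3*b + 3 ==> ((!(6*r > 9)) && (!(2*r == -10)))) && ((!(3*r < 3*b + 3)) ==> (!(2*r == -10)))
So before the loop: (3*r < 3*b + 3 ==> ((!(6*r > 9)) && (!(2*r == -10)))) && ((!(3*r < 3*b + 3)) ==> (!(2*r == -10)))
Before havoc b: forall b_1. ((3*r < 3*b_1 + 3 ==> ((!(6*r > 9)) && (!(2*r == -10)))) && ((!(3*r < 3*b_1 + 3)) ==> (!(2*r == -10))))
Answer: WP = forall b_1. ((3*r < 3*b_1 + 3 ==> ((!(6*r > 9)) && (!(2*r == -10)))) && ((!(3*r < 3*b_1 + 3)) ==> (!(2*r == -10))))


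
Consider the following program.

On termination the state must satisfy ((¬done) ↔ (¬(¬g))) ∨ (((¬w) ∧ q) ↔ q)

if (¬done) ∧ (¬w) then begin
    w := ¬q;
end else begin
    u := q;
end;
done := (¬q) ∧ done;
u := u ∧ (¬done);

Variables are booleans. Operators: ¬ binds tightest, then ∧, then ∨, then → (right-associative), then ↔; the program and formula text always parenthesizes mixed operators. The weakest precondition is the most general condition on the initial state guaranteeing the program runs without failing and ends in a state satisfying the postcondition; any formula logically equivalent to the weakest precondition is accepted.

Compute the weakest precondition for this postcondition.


Working backward. After the program, the postcondition ((¬done) ↔ (¬(¬g))) ∨ (((¬w) ∧ q) ↔ q) must hold; in canonical form it is ((¬done) ↔ g) ∨ (((¬w) ∧ q) ↔ q).
Before u := u ∧ (¬done): ((¬done) ↔ g) ∨ (((¬w) ∧ q) ↔ q)
Before done := (¬q) ∧ done: ((¬((¬q) ∧ done)) ↔ g) ∨ (((¬w) ∧ q) ↔ q)
Then branch requires true; else branch requires ((¬((¬q) ∧ done)) ↔ g) ∨ (((¬w) ∧ q) ↔ q).
Before the if: (¬((¬done) ∧ (¬w))) → (((¬((¬q) ∧ done)) ↔ g) ∨ (((¬w) ∧ q) ↔ q))
Answer: WP = (¬((¬done) ∧ (¬w))) → (((¬((¬q) ∧ done)) ↔ g) ∨ (((¬w) ∧ q) ↔ q))


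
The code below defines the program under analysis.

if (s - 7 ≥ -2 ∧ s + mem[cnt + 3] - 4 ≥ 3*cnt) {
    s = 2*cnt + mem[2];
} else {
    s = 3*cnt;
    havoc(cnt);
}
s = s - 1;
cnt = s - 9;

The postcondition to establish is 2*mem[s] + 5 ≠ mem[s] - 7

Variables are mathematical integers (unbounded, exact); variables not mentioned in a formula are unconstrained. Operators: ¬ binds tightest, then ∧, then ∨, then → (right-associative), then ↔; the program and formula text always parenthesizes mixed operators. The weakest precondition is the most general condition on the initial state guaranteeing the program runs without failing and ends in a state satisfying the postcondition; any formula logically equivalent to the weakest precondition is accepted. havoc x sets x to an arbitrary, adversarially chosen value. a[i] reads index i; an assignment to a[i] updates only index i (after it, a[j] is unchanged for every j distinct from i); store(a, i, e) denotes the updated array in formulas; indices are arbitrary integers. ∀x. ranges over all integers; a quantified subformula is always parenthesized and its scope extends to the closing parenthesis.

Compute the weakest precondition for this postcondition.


Working backward. After the program, the postcondition 2*mem[s] + 5 ≠ mem[s] - 7 must hold; in canonical form it is mem[s] ≠ -12.
Before cnt := s - 9: mem[s] ≠ -12
Before s := s - 1: mem[s - 1] ≠ -12
Then branch requires mem[mem[2] + 2*cnt - 1] ≠ -12; else branch requires mem[3*cnt - 1] ≠ -12.
Before the if: ((s ≥ 5 ∧ mem[cnt + 3] + s ≥ 3*cnt + 4) → mem[mem[2] + 2*cnt - 1] ≠ -12) ∧ ((¬(s ≥ 5 ∧ mem[cnt + 3] + s ≥ 3*cnt + 4)) → mem[3*cnt - 1] ≠ -12)
Answer: WP = ((s ≥ 5 ∧ mem[cnt + 3] + s ≥ 3*cnt + 4) → mem[mem[2] + 2*cnt - 1] ≠ -12) ∧ ((¬(s ≥ 5 ∧ mem[cnt + 3] + s ≥ 3*cnt + 4)) → mem[3*cnt - 1] ≠ -12)


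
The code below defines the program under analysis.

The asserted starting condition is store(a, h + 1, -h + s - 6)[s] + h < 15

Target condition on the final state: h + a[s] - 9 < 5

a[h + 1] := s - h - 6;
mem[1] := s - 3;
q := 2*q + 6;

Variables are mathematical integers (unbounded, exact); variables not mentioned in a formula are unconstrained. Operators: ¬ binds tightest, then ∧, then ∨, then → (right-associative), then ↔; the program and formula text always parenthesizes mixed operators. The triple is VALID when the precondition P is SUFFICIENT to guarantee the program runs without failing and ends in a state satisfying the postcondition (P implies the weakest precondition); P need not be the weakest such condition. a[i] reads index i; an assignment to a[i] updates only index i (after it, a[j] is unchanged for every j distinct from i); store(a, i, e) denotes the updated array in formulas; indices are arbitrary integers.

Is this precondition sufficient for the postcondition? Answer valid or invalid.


Working backward. After the program, the postcondition h + a[s] - 9 < 5 must hold; in canonical form it is a[s] + h < 14.
Before q := 2*q + 6: a[s] + h < 14
Before mem[1] := s - 3: a[s] + h < 14
Before a[h + 1] := s - h - 6: store(a, h + 1, -h + s - 6)[s] + h < 14
The weakest precondition is store(a, h + 1, -h + s - 6)[s] + h < 14.
Check whether store(a, h + 1, -h + s - 6)[s] + h < 15 implies it.
Countermodel: at the initial state a = {[0] = 14, [1] = 2, elsewhere 2}, h = 0, s = 0, the precondition holds but the weakest precondition fails.
Answer: invalid


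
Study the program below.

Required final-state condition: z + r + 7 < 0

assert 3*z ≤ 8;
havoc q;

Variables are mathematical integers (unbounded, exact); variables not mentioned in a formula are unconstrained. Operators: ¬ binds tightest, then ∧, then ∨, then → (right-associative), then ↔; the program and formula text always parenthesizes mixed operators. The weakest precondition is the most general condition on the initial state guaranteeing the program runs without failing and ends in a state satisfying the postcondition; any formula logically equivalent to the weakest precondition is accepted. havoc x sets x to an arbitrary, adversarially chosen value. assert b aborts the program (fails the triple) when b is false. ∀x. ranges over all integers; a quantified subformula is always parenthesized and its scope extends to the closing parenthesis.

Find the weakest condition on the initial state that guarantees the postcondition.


Working backward. After the program, the postcondition z + r + 7 < 0 must hold; in canonical form it is r + z < -7.
Before havoc q: r + z < -7
Before assert 3*z ≤ 8: 3*z ≤ 8 ∧ r + z < -7
Answer: WP = 3*z ≤ 8 ∧ r + z < -7


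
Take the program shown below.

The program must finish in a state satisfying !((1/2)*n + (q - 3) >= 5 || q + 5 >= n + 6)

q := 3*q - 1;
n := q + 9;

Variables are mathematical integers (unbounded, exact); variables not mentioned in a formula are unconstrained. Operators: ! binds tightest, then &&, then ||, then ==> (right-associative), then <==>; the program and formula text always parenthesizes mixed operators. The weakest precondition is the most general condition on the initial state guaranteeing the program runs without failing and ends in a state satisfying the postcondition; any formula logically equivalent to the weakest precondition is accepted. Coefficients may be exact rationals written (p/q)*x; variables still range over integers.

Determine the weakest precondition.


Working backward. After the program, the postcondition !((1/2)*n + (q - 3) >= 5 || q + 5 >= n + 6) must hold; in canonical form it is !((1/2)*n + q >= 8 || q >= n + 1).
Before n := q + 9: !((3/2)*q >= 7/2)
Before q := 3*q - 1: !((9/2)*q >= 5)
Answer: WP = !((9/2)*q >= 5)


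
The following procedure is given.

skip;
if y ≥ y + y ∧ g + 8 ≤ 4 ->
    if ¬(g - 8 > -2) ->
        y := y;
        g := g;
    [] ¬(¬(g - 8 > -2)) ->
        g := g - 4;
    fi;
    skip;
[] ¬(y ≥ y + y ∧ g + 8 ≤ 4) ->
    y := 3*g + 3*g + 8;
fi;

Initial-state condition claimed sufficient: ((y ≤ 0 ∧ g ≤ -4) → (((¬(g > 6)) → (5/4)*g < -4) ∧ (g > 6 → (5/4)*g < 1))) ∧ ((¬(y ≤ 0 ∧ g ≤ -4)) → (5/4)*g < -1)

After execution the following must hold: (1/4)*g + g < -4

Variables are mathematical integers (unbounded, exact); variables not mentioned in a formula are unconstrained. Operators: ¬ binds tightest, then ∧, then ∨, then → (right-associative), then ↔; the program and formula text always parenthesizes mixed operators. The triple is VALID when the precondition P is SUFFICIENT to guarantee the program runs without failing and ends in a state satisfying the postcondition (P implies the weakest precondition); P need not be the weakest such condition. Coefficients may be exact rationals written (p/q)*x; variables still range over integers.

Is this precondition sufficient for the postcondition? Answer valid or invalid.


Working backward. After the program, the postcondition (1/4)*g + g < -4 must hold; in canonical form it is (5/4)*g < -4.
Then branch requires ((¬(g > 6)) → (5/4)*g < -4) ∧ (g > 6 → (5/4)*g < 1); else branch requires (5/4)*g < -4.
Before the if: ((y ≤ 0 ∧ g ≤ -4) → (((¬(g > 6)) → (5/4)*g < -4) ∧ (g > 6 → (5/4)*g < 1))) ∧ ((¬(y ≤ 0 ∧ g ≤ -4)) → (5/4)*g < -4)
Before skip: ((y ≤ 0 ∧ g ≤ -4) → (((¬(g > 6)) → (5/4)*g < -4) ∧ (g > 6 → (5/4)*g < 1))) ∧ ((¬(y ≤ 0 ∧ g ≤ -4)) → (5/4)*g < -4)
The weakest precondition is ((y ≤ 0 ∧ g ≤ -4) → (((¬(g > 6)) → (5/4)*g < -4) ∧ (g > 6 → (5/4)*g < 1))) ∧ ((¬(y ≤ 0 ∧ g ≤ -4)) → (5/4)*g < -4).
Check whether ((y ≤ 0 ∧ g ≤ -4) → (((¬(g > 6)) → (5/4)*g < -4) ∧ (g > 6 → (5/4)*g < 1))) ∧ ((¬(y ≤ 0 ∧ g ≤ -4)) → (5/4)*g < -1) implies it.
Countermodel: at the initial state g = -3, y = 0, the precondition holds but the weakest precondition fails.
Answer: invalid


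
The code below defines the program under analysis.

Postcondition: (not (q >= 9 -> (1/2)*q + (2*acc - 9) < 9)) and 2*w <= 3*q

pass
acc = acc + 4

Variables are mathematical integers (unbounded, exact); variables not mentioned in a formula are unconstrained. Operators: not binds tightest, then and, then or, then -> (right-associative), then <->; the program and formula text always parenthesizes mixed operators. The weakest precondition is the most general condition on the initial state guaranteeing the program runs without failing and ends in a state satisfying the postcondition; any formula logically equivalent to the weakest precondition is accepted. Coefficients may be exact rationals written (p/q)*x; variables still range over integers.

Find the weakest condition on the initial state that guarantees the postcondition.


Working backward. After the program, the postcondition (not (q >= 9 -> (1/2)*q + (2*acc - 9) < 9)) and 2*w <= 3*q must hold; in canonical form it is (not (q >= 9 -> 2*acc + (1/2)*q < 18)) and 2*w <= 3*q.
Before acc := acc + 4: (not (q >= 9 -> 2*acc + (1/2)*q < 10)) and 2*w <= 3*q
Before skip: (not (q >= 9 -> 2*acc + (1/2)*q < 10)) and 2*w <= 3*q
Answer: WP = (not (q >= 9 -> 2*acc + (1/2)*q < 10)) and 2*w <= 3*q


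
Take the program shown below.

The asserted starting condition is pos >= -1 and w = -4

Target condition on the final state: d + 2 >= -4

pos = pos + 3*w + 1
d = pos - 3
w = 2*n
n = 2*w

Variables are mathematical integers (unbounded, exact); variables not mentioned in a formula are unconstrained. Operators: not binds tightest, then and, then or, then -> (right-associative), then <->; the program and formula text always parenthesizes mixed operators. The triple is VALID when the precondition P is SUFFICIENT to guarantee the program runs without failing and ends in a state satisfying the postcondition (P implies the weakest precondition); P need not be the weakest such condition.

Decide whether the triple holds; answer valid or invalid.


Working backward. After the program, the postcondition d + 2 >= -4 must hold; in canonical form it is d >= -6.
Before n := 2*w: d >= -6
Before w := 2*n: d >= -6
Before d := pos - 3: pos >= -3
Before pos := pos + 3*w + 1: pos + 3*w >= -4
The weakest precondition is pos + 3*w >= -4.
Check whether pos >= -1 and w = -4 implies it.
Countermodel: at the initial state pos = -1, w = -4, the precondition holds but the weakest precondition fails.
Answer: invalid


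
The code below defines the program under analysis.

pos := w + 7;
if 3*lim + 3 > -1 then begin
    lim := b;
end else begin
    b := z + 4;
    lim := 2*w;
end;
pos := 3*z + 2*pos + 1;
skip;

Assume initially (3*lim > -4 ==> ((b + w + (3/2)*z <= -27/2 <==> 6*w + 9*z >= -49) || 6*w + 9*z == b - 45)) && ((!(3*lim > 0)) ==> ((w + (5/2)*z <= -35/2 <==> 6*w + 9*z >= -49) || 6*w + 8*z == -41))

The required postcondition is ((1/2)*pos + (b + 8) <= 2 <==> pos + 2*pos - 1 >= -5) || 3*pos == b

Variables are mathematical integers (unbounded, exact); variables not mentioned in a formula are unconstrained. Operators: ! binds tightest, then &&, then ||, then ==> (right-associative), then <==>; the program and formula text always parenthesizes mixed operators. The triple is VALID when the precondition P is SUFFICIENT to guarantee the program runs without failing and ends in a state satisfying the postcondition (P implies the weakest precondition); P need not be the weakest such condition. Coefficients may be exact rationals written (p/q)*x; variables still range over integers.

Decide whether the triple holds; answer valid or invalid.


Working backward. After the program, the postcondition ((1/2)*pos + (b + 8) <= 2 <==> pos + 2*pos - 1 >= -5) || 3*pos == b must hold; in canonical form it is (b + (1/2)*pos <= -6 <==> 3*pos >= -4) || 3*pos == b.
Before skip: (b + (1/2)*pos <= -6 <==> 3*pos >= -4) || 3*pos == b
Before pos := 3*z + 2*pos + 1: (b + pos + (3/2)*z <= -13/2 <==> 6*pos + 9*z >= -7) || 6*pos + 9*z == b - 3
Then branch requires (b + pos + (3/2)*z <= -13/2 <==> 6*pos + 9*z >= -7) || 6*pos + 9*z == b - 3; else branch requires (pos + (5/2)*z <= -21/2 <==> 6*pos + 9*z >= -7) || 6*pos + 8*z == 1.
Before the if: (3*lim > -4 ==> ((b + pos + (3/2)*z <= -13/2 <==> 6*pos + 9*z >= -7) || 6*pos + 9*z == b - 3)) && ((!(3*lim > -4)) ==> ((pos + (5/2)*z <= -21/2 <==> 6*pos + 9*z >= -7) || 6*pos + 8*z == 1))
Before pos := w + 7: (3*lim > -4 ==> ((b + w + (3/2)*z <= -27/2 <==> 6*w + 9*z >= -49) || 6*w + 9*z == b - 45)) && ((!(3*lim > -4)) ==> ((w + (5/2)*z <= -35/2 <==> 6*w + 9*z >= -49) || 6*w + 8*z == -41))
The weakest precondition is (3*lim > -4 ==> ((b + w + (3/2)*z <= -27/2 <==> 6*w + 9*z >= -49) || 6*w + 9*z == b - 45)) && ((!(3*lim > -4)) ==> ((w + (5/2)*z <= -35/2 <==> 6*w + 9*z >= -49) || 6*w + 8*z == -41)).
Check whether (3*lim > -4 ==> ((b + w + (3/2)*z <= -27/2 <==> 6*w + 9*z >= -49) || 6*w + 9*z == b - 45)) && ((!(3*lim > 0)) ==> ((w + (5/2)*z <= -35/2 <==> 6*w + 9*z >= -49) || 6*w + 8*z == -41)) implies it.
Every state satisfying the precondition satisfies the weakest precondition: the implication holds.
Answer: valid


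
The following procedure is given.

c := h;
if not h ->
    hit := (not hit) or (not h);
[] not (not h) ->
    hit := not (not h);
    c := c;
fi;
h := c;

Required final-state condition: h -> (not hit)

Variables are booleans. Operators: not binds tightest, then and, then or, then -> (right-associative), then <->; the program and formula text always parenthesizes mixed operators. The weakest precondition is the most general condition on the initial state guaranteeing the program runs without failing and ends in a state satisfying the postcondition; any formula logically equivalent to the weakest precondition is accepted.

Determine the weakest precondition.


Working backward. After the program, h -> (not hit) must hold.
Before h := c: c -> (not hit)
Then branch requires c -> (not ((not hit) or (not h))); else branch requires c -> (not h).
Before the if: ((not h) -> (c -> (not ((not hit) or (not h))))) and (h -> (c -> (not h)))
Before c := h: ((not h) -> (h -> (not ((not hit) or (not h))))) and (h -> (h -> (not h)))
Answer: WP = ((not h) -> (h -> (not ((not hit) or (not h))))) and (h -> (h -> (not h)))


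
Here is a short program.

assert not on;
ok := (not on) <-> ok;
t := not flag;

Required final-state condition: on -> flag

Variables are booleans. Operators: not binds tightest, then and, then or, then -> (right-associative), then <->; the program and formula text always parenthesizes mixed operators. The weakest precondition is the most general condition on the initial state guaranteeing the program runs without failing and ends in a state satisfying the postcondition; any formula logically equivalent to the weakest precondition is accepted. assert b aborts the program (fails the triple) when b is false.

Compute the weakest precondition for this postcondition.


Working backward. After the program, on -> flag must hold.
Before t := not flag: on -> flag
Before ok := (not on) <-> ok: on -> flag
Before assert not on: (not on) and (on -> flag)
Answer: WP = (not on) and (on -> flag)


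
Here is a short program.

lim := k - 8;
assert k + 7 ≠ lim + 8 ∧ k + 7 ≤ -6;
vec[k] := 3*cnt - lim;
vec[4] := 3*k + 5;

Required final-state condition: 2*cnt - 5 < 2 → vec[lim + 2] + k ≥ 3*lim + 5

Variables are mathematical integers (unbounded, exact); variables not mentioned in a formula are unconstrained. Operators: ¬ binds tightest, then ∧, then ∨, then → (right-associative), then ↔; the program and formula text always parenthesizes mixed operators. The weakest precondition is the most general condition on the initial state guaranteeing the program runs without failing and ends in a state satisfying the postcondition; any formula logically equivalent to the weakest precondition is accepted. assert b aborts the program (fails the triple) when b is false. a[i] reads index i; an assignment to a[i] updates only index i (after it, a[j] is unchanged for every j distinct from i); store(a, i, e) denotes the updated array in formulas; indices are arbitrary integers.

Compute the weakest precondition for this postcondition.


Working backward. After the program, the postcondition 2*cnt - 5 < 2 → vec[lim + 2] + k ≥ 3*lim + 5 must hold; in canonical form it is 2*cnt < 7 → vec[lim + 2] + k ≥ 3*lim + 5.
Before vec[4] := 3*k + 5: 2*cnt < 7 → store(vec, 4, 3*k + 5)[lim + 2] + k ≥ 3*lim + 5
Before vec[k] := 3*cnt - lim: 2*cnt < 7 → store(store(vec, k, 3*cnt - lim), 4, 3*k + 5)[lim + 2] + k ≥ 3*lim + 5
Before assert k + 7 ≠ lim + 8 ∧ k + 7 ≤ -6: k ≠ lim + 1 ∧ k ≤ -13 ∧ (2*cnt < 7 → store(store(vec, k, 3*cnt - lim), 4, 3*k + 5)[lim + 2] + k ≥ 3*lim + 5)
Before lim := k - 8: k ≤ -13 ∧ (2*cnt < 7 → store(store(vec, k, 3*cnt - k + 8), 4, 3*k + 5)[k - 6] ≥ 2*k - 19)
Answer: WP = k ≤ -13 ∧ (2*cnt < 7 → store(store(vec, k, 3*cnt - k + 8), 4, 3*k + 5)[k - 6] ≥ 2*k - 19)


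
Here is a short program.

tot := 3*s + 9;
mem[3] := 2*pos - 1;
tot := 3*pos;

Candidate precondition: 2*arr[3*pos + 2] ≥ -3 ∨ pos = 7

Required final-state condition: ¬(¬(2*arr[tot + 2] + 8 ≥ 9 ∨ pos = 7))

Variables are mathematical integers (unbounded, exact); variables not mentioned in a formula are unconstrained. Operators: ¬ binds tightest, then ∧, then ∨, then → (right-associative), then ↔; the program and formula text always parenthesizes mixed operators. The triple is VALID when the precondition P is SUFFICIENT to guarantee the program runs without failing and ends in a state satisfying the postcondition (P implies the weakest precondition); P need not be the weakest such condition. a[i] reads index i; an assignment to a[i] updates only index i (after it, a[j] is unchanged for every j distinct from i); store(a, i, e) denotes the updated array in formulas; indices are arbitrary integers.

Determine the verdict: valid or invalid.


Working backward. After the program, the postcondition ¬(¬(2*arr[tot + 2] + 8 ≥ 9 ∨ pos = 7)) must hold; in canonical form it is 2*arr[tot + 2] ≥ 1 ∨ pos = 7.
Before tot := 3*pos: 2*arr[3*pos + 2] ≥ 1 ∨ pos = 7
Before mem[3] := 2*pos - 1: 2*arr[3*pos + 2] ≥ 1 ∨ pos = 7
Before tot := 3*s + 9: 2*arr[3*pos + 2] ≥ 1 ∨ pos = 7
The weakest precondition is 2*arr[3*pos + 2] ≥ 1 ∨ pos = 7.
Check whether 2*arr[3*pos + 2] ≥ -3 ∨ pos = 7 implies it.
Countermodel: at the initial state arr = {[26] = 0, elsewhere 0}, pos = 8, the precondition holds but the weakest precondition fails.
Answer: invalid


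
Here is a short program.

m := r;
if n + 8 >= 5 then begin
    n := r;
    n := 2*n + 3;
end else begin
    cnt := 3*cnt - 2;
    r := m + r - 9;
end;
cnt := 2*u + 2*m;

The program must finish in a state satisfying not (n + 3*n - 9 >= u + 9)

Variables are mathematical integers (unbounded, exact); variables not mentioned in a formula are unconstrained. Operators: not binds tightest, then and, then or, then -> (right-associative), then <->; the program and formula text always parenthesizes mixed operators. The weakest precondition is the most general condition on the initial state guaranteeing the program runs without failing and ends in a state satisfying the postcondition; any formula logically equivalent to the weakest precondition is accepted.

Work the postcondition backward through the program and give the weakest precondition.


Working backward. After the program, the postcondition not (n + 3*n - 9 >= u + 9) must hold; in canonical form it is not (4*n >= u + 18).
Before cnt := 2*u + 2*m: not (4*n >= u + 18)
Then branch requires not (8*r >= u + 6); else branch requires not (4*n >= u + 18).
Before the if: (n >= -3 -> (not (8*r >= u + 6))) and ((not (n >= -3)) -> (not (4*n >= u + 18)))
Before m := r: (n >= -3 -> (not (8*r >= u + 6))) and ((not (n >= -3)) -> (not (4*n >= u + 18)))
Answer: WP = (n >= -3 -> (not (8*r >= u + 6))) and ((not (n >= -3)) -> (not (4*n >= u + 18)))


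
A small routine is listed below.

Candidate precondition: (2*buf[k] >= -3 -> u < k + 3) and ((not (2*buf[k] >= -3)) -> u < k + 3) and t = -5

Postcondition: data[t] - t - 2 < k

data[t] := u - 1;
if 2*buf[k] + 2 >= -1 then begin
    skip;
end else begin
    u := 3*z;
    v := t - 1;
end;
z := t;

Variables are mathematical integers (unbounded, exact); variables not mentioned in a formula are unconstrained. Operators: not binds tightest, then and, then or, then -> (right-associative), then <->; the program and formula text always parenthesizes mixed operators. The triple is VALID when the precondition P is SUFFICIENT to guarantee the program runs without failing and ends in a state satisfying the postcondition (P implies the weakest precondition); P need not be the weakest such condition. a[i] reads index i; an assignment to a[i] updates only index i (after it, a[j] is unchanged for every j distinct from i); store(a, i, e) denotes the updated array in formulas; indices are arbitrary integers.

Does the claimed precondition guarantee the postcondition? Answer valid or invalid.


Working backward. After the program, the postcondition data[t] - t - 2 < k must hold; in canonical form it is data[t] < k + t + 2.
Before z := t: data[t] < k + t + 2
Then branch requires data[t] < k + t + 2; else branch requires data[t] < k + t + 2.
Before the if: (2*buf[k] >= -3 -> data[t] < k + t + 2) and ((not (2*buf[k] >= -3)) -> data[t] < k + t + 2)
Before data[t] := u - 1: (2*buf[k] >= -3 -> store(data, t, u - 1)[t] < k + t + 2) and ((not (2*buf[k] >= -3)) -> store(data, t, u - 1)[t] < k + t + 2)
The weakest precondition is (2*buf[k] >= -3 -> store(data, t, u - 1)[t] < k + t + 2) and ((not (2*buf[k] >= -3)) -> store(data, t, u - 1)[t] < k + t + 2).
Check whether (2*buf[k] >= -3 -> u < k + 3) and ((not (2*buf[k] >= -3)) -> u < k + 3) and t = -5 implies it.
Countermodel: at the initial state buf = {[-5] = -2, [0] = -2, elsewhere -2}, data = {[-5] = 0, [0] = 0, elsewhere 0}, k = 0, t = -5, u = 0, the precondition holds but the weakest precondition fails.
Answer: invalid


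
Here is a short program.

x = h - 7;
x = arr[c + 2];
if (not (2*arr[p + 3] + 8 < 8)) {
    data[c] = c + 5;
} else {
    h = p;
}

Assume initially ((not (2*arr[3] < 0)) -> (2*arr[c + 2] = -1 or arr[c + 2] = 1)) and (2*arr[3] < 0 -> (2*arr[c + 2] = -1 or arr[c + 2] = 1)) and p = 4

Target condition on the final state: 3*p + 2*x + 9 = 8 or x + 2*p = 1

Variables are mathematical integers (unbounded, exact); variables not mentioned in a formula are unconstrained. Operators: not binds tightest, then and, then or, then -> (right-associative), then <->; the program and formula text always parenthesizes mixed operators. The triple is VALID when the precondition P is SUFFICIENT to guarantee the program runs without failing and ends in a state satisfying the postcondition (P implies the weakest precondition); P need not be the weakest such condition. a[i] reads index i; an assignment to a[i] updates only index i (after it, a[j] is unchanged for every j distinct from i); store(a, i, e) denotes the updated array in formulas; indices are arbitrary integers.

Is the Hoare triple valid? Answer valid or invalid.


Working backward. After the program, the postcondition 3*p + 2*x + 9 = 8 or x + 2*p = 1 must hold; in canonical form it is 3*p + 2*x = -1 or 2*p + x = 1.
Then branch requires 3*p + 2*x = -1 or 2*p + x = 1; else branch requires 3*p + 2*x = -1 or 2*p + x = 1.
Before the if: ((not (2*arr[p + 3] < 0)) -> (3*p + 2*x = -1 or 2*p + x = 1)) and (2*arr[p + 3] < 0 -> (3*p + 2*x = -1 or 2*p + x = 1))
Before x := arr[c + 2]: ((not (2*arr[p + 3] < 0)) -> (2*arr[c + 2] + 3*p = -1 or arr[c + 2] + 2*p = 1)) and (2*arr[p + 3] < 0 -> (2*arr[c + 2] + 3*p = -1 or arr[c + 2] + 2*p = 1))
Before x := h - 7: ((not (2*arr[p + 3] < 0)) -> (2*arr[c + 2] + 3*p = -1 or arr[c + 2] + 2*p = 1)) and (2*arr[p + 3] < 0 -> (2*arr[c + 2] + 3*p = -1 or arr[c + 2] + 2*p = 1))
The weakest precondition is ((not (2*arr[p + 3] < 0)) -> (2*arr[c + 2] + 3*p = -1 or arr[c + 2] + 2*p = 1)) and (2*arr[p + 3] < 0 -> (2*arr[c + 2] + 3*p = -1 or arr[c + 2] + 2*p = 1)).
Check whether ((not (2*arr[3] < 0)) -> (2*arr[c + 2] = -1 or arr[c + 2] = 1)) and (2*arr[3] < 0 -> (2*arr[c + 2] = -1 or arr[c + 2] = 1)) and p = 4 implies it.
Countermodel: at the initial state arr = {[2] = 1, [3] = 1, [7] = -1, elsewhere 1}, c = 0, p = 4, the precondition holds but the weakest precondition fails.
Answer: invalid


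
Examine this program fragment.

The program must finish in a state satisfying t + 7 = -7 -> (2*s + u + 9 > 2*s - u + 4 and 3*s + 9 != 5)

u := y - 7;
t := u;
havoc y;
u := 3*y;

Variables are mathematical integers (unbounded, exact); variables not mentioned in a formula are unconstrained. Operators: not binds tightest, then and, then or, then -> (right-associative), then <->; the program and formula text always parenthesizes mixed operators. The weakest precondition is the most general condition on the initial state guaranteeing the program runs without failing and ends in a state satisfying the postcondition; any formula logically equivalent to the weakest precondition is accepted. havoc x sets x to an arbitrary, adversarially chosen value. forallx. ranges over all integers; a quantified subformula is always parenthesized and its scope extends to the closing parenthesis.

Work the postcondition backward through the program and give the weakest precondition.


Working backward. After the program, the postcondition t + 7 = -7 -> (2*s + u + 9 > 2*s - u + 4 and 3*s + 9 != 5) must hold; in canonical form it is t = -14 -> (2*u > -5 and 3*s != -4).
Before u := 3*y: t = -14 -> (6*y > -5 and 3*s != -4)
Before havoc y: forall y_1. (t = -14 -> (6*y_1 > -5 and 3*s != -4))
Before t := u: forall y_1. (u = -14 -> (6*y_1 > -5 and 3*s != -4))
Before u := y - 7: forall y_1. (y = -7 -> (6*y_1 > -5 and 3*s != -4))
Answer: WP = forall y_1. (y = -7 -> (6*y_1 > -5 and 3*s != -4))


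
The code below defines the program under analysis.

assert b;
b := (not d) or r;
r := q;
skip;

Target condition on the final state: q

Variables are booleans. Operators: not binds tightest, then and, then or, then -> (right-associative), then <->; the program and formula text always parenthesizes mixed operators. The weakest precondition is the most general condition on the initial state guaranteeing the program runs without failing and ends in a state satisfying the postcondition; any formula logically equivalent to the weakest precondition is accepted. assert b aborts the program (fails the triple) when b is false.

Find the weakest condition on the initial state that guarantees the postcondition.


Working backward. After the program, q must hold.
Before skip: q
Before r := q: q
Before b := (not d) or r: q
Before assert b: b and q
Answer: WP = b and q
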